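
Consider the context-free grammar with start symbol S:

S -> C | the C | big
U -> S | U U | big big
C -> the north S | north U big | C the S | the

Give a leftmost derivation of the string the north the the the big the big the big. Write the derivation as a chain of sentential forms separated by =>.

S => C => C the S => C the S the S => C the S the S the S => the north S the S the S the S => the north the C the S the S the S => the north the the the S the S the S => the north the the the big the S the S => the north the the the big the big the S => the north the the the big the big the big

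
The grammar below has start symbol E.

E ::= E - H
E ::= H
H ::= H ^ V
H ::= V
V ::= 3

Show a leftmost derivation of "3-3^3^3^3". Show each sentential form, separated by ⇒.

E ⇒ E-H   [E ::= E - H]
E-H ⇒ H-H   [E ::= H]
H-H ⇒ V-H   [H ::= V]
V-H ⇒ 3-H   [V ::= 3]
3-H ⇒ 3-H^V   [H ::= H ^ V]
3-H^V ⇒ 3-H^V^V   [H ::= H ^ V]
3-H^V^V ⇒ 3-H^V^V^V   [H ::= H ^ V]
3-H^V^V^V ⇒ 3-V^V^V^V   [H ::= V]
3-V^V^V^V ⇒ 3-3^V^V^V   [V ::= 3]
3-3^V^V^V ⇒ 3-3^3^V^V   [V ::= 3]
3-3^3^V^V ⇒ 3-3^3^3^V   [V ::= 3]
3-3^3^3^V ⇒ 3-3^3^3^3   [V ::= 3]

E⇒E-H⇒H-H⇒V-H⇒3-H⇒3-H^V⇒3-H^V^V⇒3-H^V^V^V⇒3-V^V^V^V⇒3-3^V^V^V⇒3-3^3^V^V⇒3-3^3^3^V⇒3-3^3^3^3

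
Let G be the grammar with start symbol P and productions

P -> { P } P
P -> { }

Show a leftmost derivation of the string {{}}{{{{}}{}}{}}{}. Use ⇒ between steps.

P ⇒ {P}P   [P -> { P } P]
{P}P ⇒ {{}}P   [P -> { }]
{{}}P ⇒ {{}}{P}P   [P -> { P } P]
{{}}{P}P ⇒ {{}}{{P}P}P   [P -> { P } P]
{{}}{{P}P}P ⇒ {{}}{{{P}P}P}P   [P -> { P } P]
{{}}{{{P}P}P}P ⇒ {{}}{{{{}}P}P}P   [P -> { }]
{{}}{{{{}}P}P}P ⇒ {{}}{{{{}}{}}P}P   [P -> { }]
{{}}{{{{}}{}}P}P ⇒ {{}}{{{{}}{}}{}}P   [P -> { }]
{{}}{{{{}}{}}{}}P ⇒ {{}}{{{{}}{}}{}}{}   [P -> { }]

P⇒{P}P⇒{{}}P⇒{{}}{P}P⇒{{}}{{P}P}P⇒{{}}{{{P}P}P}P⇒{{}}{{{{}}P}P}P⇒{{}}{{{{}}{}}P}P⇒{{}}{{{{}}{}}{}}P⇒{{}}{{{{}}{}}{}}{}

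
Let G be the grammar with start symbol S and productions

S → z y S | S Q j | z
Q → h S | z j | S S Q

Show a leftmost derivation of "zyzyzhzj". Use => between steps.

S => zyS => zyzyS => zyzySQj => zyzyzQj => zyzyzhSj => zyzyzhzj

S => zyS   [S → z y S]
zyS => zyzyS   [S → z y S]
zyzyS => zyzySQj   [S → S Q j]
zyzySQj => zyzyzQj   [S → z]
zyzyzQj => zyzyzhSj   [Q → h S]
zyzyzhSj => zyzyzhzj   [S → z]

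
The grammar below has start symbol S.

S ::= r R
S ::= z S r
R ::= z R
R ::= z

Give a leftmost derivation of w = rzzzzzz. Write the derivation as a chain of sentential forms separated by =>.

S => rR => rzR => rzzR => rzzzR => rzzzzR => rzzzzzR => rzzzzzz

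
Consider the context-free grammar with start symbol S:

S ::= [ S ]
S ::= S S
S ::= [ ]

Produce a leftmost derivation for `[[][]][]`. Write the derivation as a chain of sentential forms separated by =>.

S => SS => [S]S => [SS]S => [[]S]S => [[][]]S => [[][]][]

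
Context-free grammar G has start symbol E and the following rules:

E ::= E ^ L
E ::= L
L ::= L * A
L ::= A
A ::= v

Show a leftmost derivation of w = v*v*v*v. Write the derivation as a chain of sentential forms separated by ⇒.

E⇒L⇒L*A⇒L*A*A⇒L*A*A*A⇒A*A*A*A⇒v*A*A*A⇒v*v*A*A⇒v*v*v*A⇒v*v*v*v

E ⇒ L   [E ::= L]
L ⇒ L*A   [L ::= L * A]
L*A ⇒ L*A*A   [L ::= L * A]
L*A*A ⇒ L*A*A*A   [L ::= L * A]
L*A*A*A ⇒ A*A*A*A   [L ::= A]
A*A*A*A ⇒ v*A*A*A   [A ::= v]
v*A*A*A ⇒ v*v*A*A   [A ::= v]
v*v*A*A ⇒ v*v*v*A   [A ::= v]
v*v*v*A ⇒ v*v*v*v   [A ::= v]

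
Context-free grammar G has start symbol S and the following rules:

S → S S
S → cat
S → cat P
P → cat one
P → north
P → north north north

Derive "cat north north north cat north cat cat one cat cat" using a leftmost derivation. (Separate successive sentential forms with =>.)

S => S S => S S S => cat P S S => cat north north north S S => cat north north north S S S => cat north north north cat P S S => cat north north north cat north S S => cat north north north cat north S S S => cat north north north cat north cat P S S => cat north north north cat north cat cat one S S => cat north north north cat north cat cat one cat S => cat north north north cat north cat cat one cat cat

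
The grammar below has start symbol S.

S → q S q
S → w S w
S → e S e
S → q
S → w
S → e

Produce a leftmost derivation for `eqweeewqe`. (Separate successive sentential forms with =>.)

S => eSe => eqSqe => eqwSwqe => eqweSewqe => eqweeewqe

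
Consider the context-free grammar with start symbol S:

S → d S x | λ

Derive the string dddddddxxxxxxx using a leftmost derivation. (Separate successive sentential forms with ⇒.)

S⇒dSx⇒ddSxx⇒dddSxxx⇒ddddSxxxx⇒dddddSxxxxx⇒ddddddSxxxxxx⇒dddddddSxxxxxxx⇒dddddddxxxxxxx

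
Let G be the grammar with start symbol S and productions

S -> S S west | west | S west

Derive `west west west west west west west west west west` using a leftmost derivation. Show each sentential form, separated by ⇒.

S ⇒ S west   [S -> S west]
S west ⇒ S S west west   [S -> S S west]
S S west west ⇒ west S west west   [S -> west]
west S west west ⇒ west S west west west   [S -> S west]
west S west west west ⇒ west S west west west west   [S -> S west]
west S west west west west ⇒ west S S west west west west west   [S -> S S west]
west S S west west west west west ⇒ west S S west S west west west west west   [S -> S S west]
west S S west S west west west west west ⇒ west west S west S west west west west west   [S -> west]
west west S west S west west west west west ⇒ west west west west S west west west west west   [S -> west]
west west west west S west west west west west ⇒ west west west west west west west west west west   [S -> west]

S ⇒ S west ⇒ S S west west ⇒ west S west west ⇒ west S west west west ⇒ west S west west west west ⇒ west S S west west west west west ⇒ west S S west S west west west west west ⇒ west west S west S west west west west west ⇒ west west west west S west west west west west ⇒ west west west west west west west west west west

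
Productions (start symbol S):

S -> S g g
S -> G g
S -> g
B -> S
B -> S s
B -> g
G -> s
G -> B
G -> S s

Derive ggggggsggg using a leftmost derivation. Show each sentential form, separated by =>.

S => Sgg => Gggg => Bggg => Ssggg => Sggsggg => Sggggsggg => Ggggggsggg => Bgggggsggg => Sgggggsggg => ggggggsggg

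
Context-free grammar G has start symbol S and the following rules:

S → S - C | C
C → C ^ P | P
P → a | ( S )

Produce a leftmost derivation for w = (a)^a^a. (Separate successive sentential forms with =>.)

S => C   [S → C]
C => C^P   [C → C ^ P]
C^P => C^P^P   [C → C ^ P]
C^P^P => P^P^P   [C → P]
P^P^P => (S)^P^P   [P → ( S )]
(S)^P^P => (C)^P^P   [S → C]
(C)^P^P => (P)^P^P   [C → P]
(P)^P^P => (a)^P^P   [P → a]
(a)^P^P => (a)^a^P   [P → a]
(a)^a^P => (a)^a^a   [P → a]

S => C => C^P => C^P^P => P^P^P => (S)^P^P => (C)^P^P => (P)^P^P => (a)^P^P => (a)^a^P => (a)^a^a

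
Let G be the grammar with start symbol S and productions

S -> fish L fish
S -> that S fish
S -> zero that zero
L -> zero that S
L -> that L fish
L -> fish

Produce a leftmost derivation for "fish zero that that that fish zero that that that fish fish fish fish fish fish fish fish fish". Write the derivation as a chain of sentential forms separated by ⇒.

S ⇒ fish L fish   [S -> fish L fish]
fish L fish ⇒ fish zero that S fish   [L -> zero that S]
fish zero that S fish ⇒ fish zero that that S fish fish   [S -> that S fish]
fish zero that that S fish fish ⇒ fish zero that that that S fish fish fish   [S -> that S fish]
fish zero that that that S fish fish fish ⇒ fish zero that that that fish L fish fish fish fish   [S -> fish L fish]
fish zero that that that fish L fish fish fish fish ⇒ fish zero that that that fish zero that S fish fish fish fish   [L -> zero that S]
fish zero that that that fish zero that S fish fish fish fish ⇒ fish zero that that that fish zero that that S fish fish fish fish fish   [S -> that S fish]
fish zero that that that fish zero that that S fish fish fish fish fish ⇒ fish zero that that that fish zero that that that S fish fish fish fish fish fish   [S -> that S fish]
fish zero that that that fish zero that that that S fish fish fish fish fish fish ⇒ fish zero that that that fish zero that that that fish L fish fish fish fish fish fish fish   [S -> fish L fish]
fish zero that that that fish zero that that that fish L fish fish fish fish fish fish fish ⇒ fish zero that that that fish zero that that that fish fish fish fish fish fish fish fish fish   [L -> fish]

S ⇒ fish L fish ⇒ fish zero that S fish ⇒ fish zero that that S fish fish ⇒ fish zero that that that S fish fish fish ⇒ fish zero that that that fish L fish fish fish fish ⇒ fish zero that that that fish zero that S fish fish fish fish ⇒ fish zero that that that fish zero that that S fish fish fish fish fish ⇒ fish zero that that that fish zero that that that S fish fish fish fish fish fish ⇒ fish zero that that that fish zero that that that fish L fish fish fish fish fish fish fish ⇒ fish zero that that that fish zero that that that fish fish fish fish fish fish fish fish fish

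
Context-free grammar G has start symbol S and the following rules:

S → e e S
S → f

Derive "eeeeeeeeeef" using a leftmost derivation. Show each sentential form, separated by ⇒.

S ⇒ eeS ⇒ eeeeS ⇒ eeeeeeS ⇒ eeeeeeeeS ⇒ eeeeeeeeeeS ⇒ eeeeeeeeeef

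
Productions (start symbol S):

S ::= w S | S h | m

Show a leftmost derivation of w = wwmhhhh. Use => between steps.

S=>wS=>wSh=>wShh=>wShhh=>wShhhh=>wwShhhh=>wwmhhhh

S => wS   [S ::= w S]
wS => wSh   [S ::= S h]
wSh => wShh   [S ::= S h]
wShh => wShhh   [S ::= S h]
wShhh => wShhhh   [S ::= S h]
wShhhh => wwShhhh   [S ::= w S]
wwShhhh => wwmhhhh   [S ::= m]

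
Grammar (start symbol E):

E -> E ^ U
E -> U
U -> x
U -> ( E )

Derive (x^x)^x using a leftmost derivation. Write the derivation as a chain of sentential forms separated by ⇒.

E ⇒ E^U   [E -> E ^ U]
E^U ⇒ U^U   [E -> U]
U^U ⇒ (E)^U   [U -> ( E )]
(E)^U ⇒ (E^U)^U   [E -> E ^ U]
(E^U)^U ⇒ (U^U)^U   [E -> U]
(U^U)^U ⇒ (x^U)^U   [U -> x]
(x^U)^U ⇒ (x^x)^U   [U -> x]
(x^x)^U ⇒ (x^x)^x   [U -> x]

E⇒E^U⇒U^U⇒(E)^U⇒(E^U)^U⇒(U^U)^U⇒(x^U)^U⇒(x^x)^U⇒(x^x)^x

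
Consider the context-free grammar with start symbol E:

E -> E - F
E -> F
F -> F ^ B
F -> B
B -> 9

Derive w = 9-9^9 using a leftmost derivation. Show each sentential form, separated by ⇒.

E ⇒ E-F   [E -> E - F]
E-F ⇒ F-F   [E -> F]
F-F ⇒ B-F   [F -> B]
B-F ⇒ 9-F   [B -> 9]
9-F ⇒ 9-F^B   [F -> F ^ B]
9-F^B ⇒ 9-B^B   [F -> B]
9-B^B ⇒ 9-9^B   [B -> 9]
9-9^B ⇒ 9-9^9   [B -> 9]

E ⇒ E-F ⇒ F-F ⇒ B-F ⇒ 9-F ⇒ 9-F^B ⇒ 9-B^B ⇒ 9-9^B ⇒ 9-9^9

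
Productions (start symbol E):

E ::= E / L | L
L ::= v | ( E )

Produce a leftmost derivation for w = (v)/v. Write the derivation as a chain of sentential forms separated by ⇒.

E⇒E/L⇒L/L⇒(E)/L⇒(L)/L⇒(v)/L⇒(v)/v

E ⇒ E/L   [E ::= E / L]
E/L ⇒ L/L   [E ::= L]
L/L ⇒ (E)/L   [L ::= ( E )]
(E)/L ⇒ (L)/L   [E ::= L]
(L)/L ⇒ (v)/L   [L ::= v]
(v)/L ⇒ (v)/v   [L ::= v]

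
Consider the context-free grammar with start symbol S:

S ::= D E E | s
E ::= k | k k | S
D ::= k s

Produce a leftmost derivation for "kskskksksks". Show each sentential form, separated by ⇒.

S ⇒ DEE ⇒ ksEE ⇒ ksSE ⇒ ksDEEE ⇒ ksksEEE ⇒ kskskkEE ⇒ kskskkSE ⇒ kskskksE ⇒ kskskksS ⇒ kskskksDEE ⇒ kskskksksEE ⇒ kskskkskskE ⇒ kskskkskskS ⇒ kskskksksks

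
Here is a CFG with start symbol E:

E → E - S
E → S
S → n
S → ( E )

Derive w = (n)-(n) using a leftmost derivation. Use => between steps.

E=>E-S=>S-S=>(E)-S=>(S)-S=>(n)-S=>(n)-(E)=>(n)-(S)=>(n)-(n)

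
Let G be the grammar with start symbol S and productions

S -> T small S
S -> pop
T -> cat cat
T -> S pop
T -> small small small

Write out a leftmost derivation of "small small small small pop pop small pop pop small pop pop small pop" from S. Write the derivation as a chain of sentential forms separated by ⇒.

S ⇒ T small S   [S -> T small S]
T small S ⇒ S pop small S   [T -> S pop]
S pop small S ⇒ T small S pop small S   [S -> T small S]
T small S pop small S ⇒ S pop small S pop small S   [T -> S pop]
S pop small S pop small S ⇒ T small S pop small S pop small S   [S -> T small S]
T small S pop small S pop small S ⇒ S pop small S pop small S pop small S   [T -> S pop]
S pop small S pop small S pop small S ⇒ T small S pop small S pop small S pop small S   [S -> T small S]
T small S pop small S pop small S pop small S ⇒ small small small small S pop small S pop small S pop small S   [T -> small small small]
small small small small S pop small S pop small S pop small S ⇒ small small small small pop pop small S pop small S pop small S   [S -> pop]
small small small small pop pop small S pop small S pop small S ⇒ small small small small pop pop small pop pop small S pop small S   [S -> pop]
small small small small pop pop small pop pop small S pop small S ⇒ small small small small pop pop small pop pop small pop pop small S   [S -> pop]
small small small small pop pop small pop pop small pop pop small S ⇒ small small small small pop pop small pop pop small pop pop small pop   [S -> pop]

S ⇒ T small S ⇒ S pop small S ⇒ T small S pop small S ⇒ S pop small S pop small S ⇒ T small S pop small S pop small S ⇒ S pop small S pop small S pop small S ⇒ T small S pop small S pop small S pop small S ⇒ small small small small S pop small S pop small S pop small S ⇒ small small small small pop pop small S pop small S pop small S ⇒ small small small small pop pop small pop pop small S pop small S ⇒ small small small small pop pop small pop pop small pop pop small S ⇒ small small small small pop pop small pop pop small pop pop small pop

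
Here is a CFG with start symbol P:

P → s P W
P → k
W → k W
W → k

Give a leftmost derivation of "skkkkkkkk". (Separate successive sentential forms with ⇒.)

P⇒sPW⇒skW⇒skkW⇒skkkW⇒skkkkW⇒skkkkkW⇒skkkkkkW⇒skkkkkkkW⇒skkkkkkkk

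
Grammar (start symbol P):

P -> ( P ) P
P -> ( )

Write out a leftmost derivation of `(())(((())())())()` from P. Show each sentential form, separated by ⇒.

P ⇒ (P)P ⇒ (())P ⇒ (())(P)P ⇒ (())((P)P)P ⇒ (())(((P)P)P)P ⇒ (())(((())P)P)P ⇒ (())(((())())P)P ⇒ (())(((())())())P ⇒ (())(((())())())()

P ⇒ (P)P   [P -> ( P ) P]
(P)P ⇒ (())P   [P -> ( )]
(())P ⇒ (())(P)P   [P -> ( P ) P]
(())(P)P ⇒ (())((P)P)P   [P -> ( P ) P]
(())((P)P)P ⇒ (())(((P)P)P)P   [P -> ( P ) P]
(())(((P)P)P)P ⇒ (())(((())P)P)P   [P -> ( )]
(())(((())P)P)P ⇒ (())(((())())P)P   [P -> ( )]
(())(((())())P)P ⇒ (())(((())())())P   [P -> ( )]
(())(((())())())P ⇒ (())(((())())())()   [P -> ( )]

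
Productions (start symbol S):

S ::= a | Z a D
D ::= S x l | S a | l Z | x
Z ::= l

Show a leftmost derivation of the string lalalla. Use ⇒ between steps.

S ⇒ ZaD   [S ::= Z a D]
ZaD ⇒ laD   [Z ::= l]
laD ⇒ laSa   [D ::= S a]
laSa ⇒ laZaDa   [S ::= Z a D]
laZaDa ⇒ lalaDa   [Z ::= l]
lalaDa ⇒ lalalZa   [D ::= l Z]
lalalZa ⇒ lalalla   [Z ::= l]

S⇒ZaD⇒laD⇒laSa⇒laZaDa⇒lalaDa⇒lalalZa⇒lalalla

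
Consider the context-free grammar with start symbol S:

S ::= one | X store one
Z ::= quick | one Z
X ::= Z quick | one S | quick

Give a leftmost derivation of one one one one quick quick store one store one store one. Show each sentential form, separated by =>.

S => X store one => one S store one => one X store one store one => one one S store one store one => one one X store one store one store one => one one Z quick store one store one store one => one one one Z quick store one store one store one => one one one one Z quick store one store one store one => one one one one quick quick store one store one store one

S => X store one   [S ::= X store one]
X store one => one S store one   [X ::= one S]
one S store one => one X store one store one   [S ::= X store one]
one X store one store one => one one S store one store one   [X ::= one S]
one one S store one store one => one one X store one store one store one   [S ::= X store one]
one one X store one store one store one => one one Z quick store one store one store one   [X ::= Z quick]
one one Z quick store one store one store one => one one one Z quick store one store one store one   [Z ::= one Z]
one one one Z quick store one store one store one => one one one one Z quick store one store one store one   [Z ::= one Z]
one one one one Z quick store one store one store one => one one one one quick quick store one store one store one   [Z ::= quick]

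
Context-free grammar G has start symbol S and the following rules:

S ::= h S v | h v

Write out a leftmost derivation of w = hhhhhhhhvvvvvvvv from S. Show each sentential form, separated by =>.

S => hSv => hhSvv => hhhSvvv => hhhhSvvvv => hhhhhSvvvvv => hhhhhhSvvvvvv => hhhhhhhSvvvvvvv => hhhhhhhhvvvvvvvv

S => hSv   [S ::= h S v]
hSv => hhSvv   [S ::= h S v]
hhSvv => hhhSvvv   [S ::= h S v]
hhhSvvv => hhhhSvvvv   [S ::= h S v]
hhhhSvvvv => hhhhhSvvvvv   [S ::= h S v]
hhhhhSvvvvv => hhhhhhSvvvvvv   [S ::= h S v]
hhhhhhSvvvvvv => hhhhhhhSvvvvvvv   [S ::= h S v]
hhhhhhhSvvvvvvv => hhhhhhhhvvvvvvvv   [S ::= h v]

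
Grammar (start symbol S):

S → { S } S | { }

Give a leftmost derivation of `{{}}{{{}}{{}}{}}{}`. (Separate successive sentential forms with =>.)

S => {S}S => {{}}S => {{}}{S}S => {{}}{{S}S}S => {{}}{{{}}S}S => {{}}{{{}}{S}S}S => {{}}{{{}}{{}}S}S => {{}}{{{}}{{}}{}}S => {{}}{{{}}{{}}{}}{}

S => {S}S   [S → { S } S]
{S}S => {{}}S   [S → { }]
{{}}S => {{}}{S}S   [S → { S } S]
{{}}{S}S => {{}}{{S}S}S   [S → { S } S]
{{}}{{S}S}S => {{}}{{{}}S}S   [S → { }]
{{}}{{{}}S}S => {{}}{{{}}{S}S}S   [S → { S } S]
{{}}{{{}}{S}S}S => {{}}{{{}}{{}}S}S   [S → { }]
{{}}{{{}}{{}}S}S => {{}}{{{}}{{}}{}}S   [S → { }]
{{}}{{{}}{{}}{}}S => {{}}{{{}}{{}}{}}{}   [S → { }]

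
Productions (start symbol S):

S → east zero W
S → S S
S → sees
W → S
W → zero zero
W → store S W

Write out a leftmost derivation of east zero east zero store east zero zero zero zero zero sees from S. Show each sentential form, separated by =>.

S => S S   [S → S S]
S S => east zero W S   [S → east zero W]
east zero W S => east zero S S   [W → S]
east zero S S => east zero east zero W S   [S → east zero W]
east zero east zero W S => east zero east zero store S W S   [W → store S W]
east zero east zero store S W S => east zero east zero store east zero W W S   [S → east zero W]
east zero east zero store east zero W W S => east zero east zero store east zero zero zero W S   [W → zero zero]
east zero east zero store east zero zero zero W S => east zero east zero store east zero zero zero zero zero S   [W → zero zero]
east zero east zero store east zero zero zero zero zero S => east zero east zero store east zero zero zero zero zero sees   [S → sees]

S => S S => east zero W S => east zero S S => east zero east zero W S => east zero east zero store S W S => east zero east zero store east zero W W S => east zero east zero store east zero zero zero W S => east zero east zero store east zero zero zero zero zero S => east zero east zero store east zero zero zero zero zero sees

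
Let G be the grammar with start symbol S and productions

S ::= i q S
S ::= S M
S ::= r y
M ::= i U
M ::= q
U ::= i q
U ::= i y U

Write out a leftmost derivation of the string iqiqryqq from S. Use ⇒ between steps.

S ⇒ iqS   [S ::= i q S]
iqS ⇒ iqSM   [S ::= S M]
iqSM ⇒ iqiqSM   [S ::= i q S]
iqiqSM ⇒ iqiqSMM   [S ::= S M]
iqiqSMM ⇒ iqiqryMM   [S ::= r y]
iqiqryMM ⇒ iqiqryqM   [M ::= q]
iqiqryqM ⇒ iqiqryqq   [M ::= q]

S⇒iqS⇒iqSM⇒iqiqSM⇒iqiqSMM⇒iqiqryMM⇒iqiqryqM⇒iqiqryqq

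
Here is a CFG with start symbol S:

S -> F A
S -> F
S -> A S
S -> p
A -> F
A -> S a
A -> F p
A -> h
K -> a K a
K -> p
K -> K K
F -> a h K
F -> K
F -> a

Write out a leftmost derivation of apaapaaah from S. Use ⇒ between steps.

S⇒FA⇒KA⇒aKaA⇒aKKaA⇒apKaA⇒apaKaaA⇒apaaKaaaA⇒apaapaaaA⇒apaapaaah

S ⇒ FA   [S -> F A]
FA ⇒ KA   [F -> K]
KA ⇒ aKaA   [K -> a K a]
aKaA ⇒ aKKaA   [K -> K K]
aKKaA ⇒ apKaA   [K -> p]
apKaA ⇒ apaKaaA   [K -> a K a]
apaKaaA ⇒ apaaKaaaA   [K -> a K a]
apaaKaaaA ⇒ apaapaaaA   [K -> p]
apaapaaaA ⇒ apaapaaah   [A -> h]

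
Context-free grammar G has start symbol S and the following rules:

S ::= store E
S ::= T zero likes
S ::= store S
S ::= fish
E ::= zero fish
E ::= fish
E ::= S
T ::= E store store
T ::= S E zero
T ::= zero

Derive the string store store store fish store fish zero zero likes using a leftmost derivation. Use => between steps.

S => store S => store store S => store store T zero likes => store store S E zero zero likes => store store store S E zero zero likes => store store store fish E zero zero likes => store store store fish S zero zero likes => store store store fish store E zero zero likes => store store store fish store fish zero zero likes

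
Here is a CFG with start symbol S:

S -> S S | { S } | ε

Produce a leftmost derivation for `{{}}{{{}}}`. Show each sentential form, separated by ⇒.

S ⇒ SS ⇒ {S}S ⇒ {{S}}S ⇒ {{}}S ⇒ {{}}SS ⇒ {{}}{S}S ⇒ {{}}{{S}}S ⇒ {{}}{{{S}}}S ⇒ {{}}{{{}}}S ⇒ {{}}{{{}}}

S ⇒ SS   [S -> S S]
SS ⇒ {S}S   [S -> { S }]
{S}S ⇒ {{S}}S   [S -> { S }]
{{S}}S ⇒ {{}}S   [S -> ε]
{{}}S ⇒ {{}}SS   [S -> S S]
{{}}SS ⇒ {{}}{S}S   [S -> { S }]
{{}}{S}S ⇒ {{}}{{S}}S   [S -> { S }]
{{}}{{S}}S ⇒ {{}}{{{S}}}S   [S -> { S }]
{{}}{{{S}}}S ⇒ {{}}{{{}}}S   [S -> ε]
{{}}{{{}}}S ⇒ {{}}{{{}}}   [S -> ε]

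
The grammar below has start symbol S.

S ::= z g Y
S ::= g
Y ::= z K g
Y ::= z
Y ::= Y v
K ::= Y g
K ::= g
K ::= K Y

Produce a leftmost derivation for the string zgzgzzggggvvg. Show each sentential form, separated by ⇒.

S ⇒ zgY   [S ::= z g Y]
zgY ⇒ zgzKg   [Y ::= z K g]
zgzKg ⇒ zgzKYg   [K ::= K Y]
zgzKYg ⇒ zgzgYg   [K ::= g]
zgzgYg ⇒ zgzgYvg   [Y ::= Y v]
zgzgYvg ⇒ zgzgYvvg   [Y ::= Y v]
zgzgYvvg ⇒ zgzgzKgvvg   [Y ::= z K g]
zgzgzKgvvg ⇒ zgzgzYggvvg   [K ::= Y g]
zgzgzYggvvg ⇒ zgzgzzKgggvvg   [Y ::= z K g]
zgzgzzKgggvvg ⇒ zgzgzzggggvvg   [K ::= g]

S ⇒ zgY ⇒ zgzKg ⇒ zgzKYg ⇒ zgzgYg ⇒ zgzgYvg ⇒ zgzgYvvg ⇒ zgzgzKgvvg ⇒ zgzgzYggvvg ⇒ zgzgzzKgggvvg ⇒ zgzgzzggggvvg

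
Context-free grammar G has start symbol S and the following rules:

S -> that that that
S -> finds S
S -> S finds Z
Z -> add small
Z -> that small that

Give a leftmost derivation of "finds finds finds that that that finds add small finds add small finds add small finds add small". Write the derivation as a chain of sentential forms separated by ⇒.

S ⇒ S finds Z ⇒ finds S finds Z ⇒ finds finds S finds Z ⇒ finds finds S finds Z finds Z ⇒ finds finds S finds Z finds Z finds Z ⇒ finds finds finds S finds Z finds Z finds Z ⇒ finds finds finds S finds Z finds Z finds Z finds Z ⇒ finds finds finds that that that finds Z finds Z finds Z finds Z ⇒ finds finds finds that that that finds add small finds Z finds Z finds Z ⇒ finds finds finds that that that finds add small finds add small finds Z finds Z ⇒ finds finds finds that that that finds add small finds add small finds add small finds Z ⇒ finds finds finds that that that finds add small finds add small finds add small finds add small

S ⇒ S finds Z   [S -> S finds Z]
S finds Z ⇒ finds S finds Z   [S -> finds S]
finds S finds Z ⇒ finds finds S finds Z   [S -> finds S]
finds finds S finds Z ⇒ finds finds S finds Z finds Z   [S -> S finds Z]
finds finds S finds Z finds Z ⇒ finds finds S finds Z finds Z finds Z   [S -> S finds Z]
finds finds S finds Z finds Z finds Z ⇒ finds finds finds S finds Z finds Z finds Z   [S -> finds S]
finds finds finds S finds Z finds Z finds Z ⇒ finds finds finds S finds Z finds Z finds Z finds Z   [S -> S finds Z]
finds finds finds S finds Z finds Z finds Z finds Z ⇒ finds finds finds that that that finds Z finds Z finds Z finds Z   [S -> that that that]
finds finds finds that that that finds Z finds Z finds Z finds Z ⇒ finds finds finds that that that finds add small finds Z finds Z finds Z   [Z -> add small]
finds finds finds that that that finds add small finds Z finds Z finds Z ⇒ finds finds finds that that that finds add small finds add small finds Z finds Z   [Z -> add small]
finds finds finds that that that finds add small finds add small finds Z finds Z ⇒ finds finds finds that that that finds add small finds add small finds add small finds Z   [Z -> add small]
finds finds finds that that that finds add small finds add small finds add small finds Z ⇒ finds finds finds that that that finds add small finds add small finds add small finds add small   [Z -> add small]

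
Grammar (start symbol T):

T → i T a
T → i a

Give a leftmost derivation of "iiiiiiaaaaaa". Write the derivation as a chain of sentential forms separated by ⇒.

T⇒iTa⇒iiTaa⇒iiiTaaa⇒iiiiTaaaa⇒iiiiiTaaaaa⇒iiiiiiaaaaaa

T ⇒ iTa   [T → i T a]
iTa ⇒ iiTaa   [T → i T a]
iiTaa ⇒ iiiTaaa   [T → i T a]
iiiTaaa ⇒ iiiiTaaaa   [T → i T a]
iiiiTaaaa ⇒ iiiiiTaaaaa   [T → i T a]
iiiiiTaaaaa ⇒ iiiiiiaaaaaa   [T → i a]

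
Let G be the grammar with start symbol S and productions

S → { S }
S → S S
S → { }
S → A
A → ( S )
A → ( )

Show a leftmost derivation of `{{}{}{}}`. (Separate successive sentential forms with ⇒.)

S ⇒ {S} ⇒ {SS} ⇒ {SSS} ⇒ {{}SS} ⇒ {{}{}S} ⇒ {{}{}{}}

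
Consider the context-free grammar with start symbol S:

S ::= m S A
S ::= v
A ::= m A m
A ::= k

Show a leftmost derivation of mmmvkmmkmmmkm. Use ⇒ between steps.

S ⇒ mSA ⇒ mmSAA ⇒ mmmSAAA ⇒ mmmvAAA ⇒ mmmvkAA ⇒ mmmvkmAmA ⇒ mmmvkmmAmmA ⇒ mmmvkmmkmmA ⇒ mmmvkmmkmmmAm ⇒ mmmvkmmkmmmkm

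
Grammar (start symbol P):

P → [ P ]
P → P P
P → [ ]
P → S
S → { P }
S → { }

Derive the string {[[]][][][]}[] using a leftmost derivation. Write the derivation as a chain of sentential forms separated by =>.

P => PP   [P → P P]
PP => SP   [P → S]
SP => {P}P   [S → { P }]
{P}P => {PP}P   [P → P P]
{PP}P => {PPP}P   [P → P P]
{PPP}P => {PPPP}P   [P → P P]
{PPPP}P => {[P]PPP}P   [P → [ P ]]
{[P]PPP}P => {[[]]PPP}P   [P → [ ]]
{[[]]PPP}P => {[[]][]PP}P   [P → [ ]]
{[[]][]PP}P => {[[]][][]P}P   [P → [ ]]
{[[]][][]P}P => {[[]][][][]}P   [P → [ ]]
{[[]][][][]}P => {[[]][][][]}[]   [P → [ ]]

P => PP => SP => {P}P => {PP}P => {PPP}P => {PPPP}P => {[P]PPP}P => {[[]]PPP}P => {[[]][]PP}P => {[[]][][]P}P => {[[]][][][]}P => {[[]][][][]}[]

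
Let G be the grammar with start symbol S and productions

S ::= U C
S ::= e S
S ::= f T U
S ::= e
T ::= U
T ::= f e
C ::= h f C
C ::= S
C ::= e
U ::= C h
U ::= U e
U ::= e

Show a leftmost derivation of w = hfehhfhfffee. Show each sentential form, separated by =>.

S=>UC=>ChC=>hfChC=>hfehC=>hfehhfC=>hfehhfhfC=>hfehhfhfS=>hfehhfhffTU=>hfehhfhfffeU=>hfehhfhfffee

S => UC   [S ::= U C]
UC => ChC   [U ::= C h]
ChC => hfChC   [C ::= h f C]
hfChC => hfehC   [C ::= e]
hfehC => hfehhfC   [C ::= h f C]
hfehhfC => hfehhfhfC   [C ::= h f C]
hfehhfhfC => hfehhfhfS   [C ::= S]
hfehhfhfS => hfehhfhffTU   [S ::= f T U]
hfehhfhffTU => hfehhfhfffeU   [T ::= f e]
hfehhfhfffeU => hfehhfhfffee   [U ::= e]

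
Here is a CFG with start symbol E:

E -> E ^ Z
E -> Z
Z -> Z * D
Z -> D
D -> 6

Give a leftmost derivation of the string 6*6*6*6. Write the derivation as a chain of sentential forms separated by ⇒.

E ⇒ Z   [E -> Z]
Z ⇒ Z*D   [Z -> Z * D]
Z*D ⇒ Z*D*D   [Z -> Z * D]
Z*D*D ⇒ Z*D*D*D   [Z -> Z * D]
Z*D*D*D ⇒ D*D*D*D   [Z -> D]
D*D*D*D ⇒ 6*D*D*D   [D -> 6]
6*D*D*D ⇒ 6*6*D*D   [D -> 6]
6*6*D*D ⇒ 6*6*6*D   [D -> 6]
6*6*6*D ⇒ 6*6*6*6   [D -> 6]

E ⇒ Z ⇒ Z*D ⇒ Z*D*D ⇒ Z*D*D*D ⇒ D*D*D*D ⇒ 6*D*D*D ⇒ 6*6*D*D ⇒ 6*6*6*D ⇒ 6*6*6*6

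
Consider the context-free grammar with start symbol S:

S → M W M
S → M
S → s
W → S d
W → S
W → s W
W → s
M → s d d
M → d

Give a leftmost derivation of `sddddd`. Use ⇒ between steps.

S ⇒ MWM   [S → M W M]
MWM ⇒ sddWM   [M → s d d]
sddWM ⇒ sddSdM   [W → S d]
sddSdM ⇒ sddMdM   [S → M]
sddMdM ⇒ sddddM   [M → d]
sddddM ⇒ sddddd   [M → d]

S⇒MWM⇒sddWM⇒sddSdM⇒sddMdM⇒sddddM⇒sddddd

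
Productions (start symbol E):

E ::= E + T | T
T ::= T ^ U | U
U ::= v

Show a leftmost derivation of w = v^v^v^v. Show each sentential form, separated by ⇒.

E ⇒ T ⇒ T^U ⇒ T^U^U ⇒ T^U^U^U ⇒ U^U^U^U ⇒ v^U^U^U ⇒ v^v^U^U ⇒ v^v^v^U ⇒ v^v^v^v

E ⇒ T   [E ::= T]
T ⇒ T^U   [T ::= T ^ U]
T^U ⇒ T^U^U   [T ::= T ^ U]
T^U^U ⇒ T^U^U^U   [T ::= T ^ U]
T^U^U^U ⇒ U^U^U^U   [T ::= U]
U^U^U^U ⇒ v^U^U^U   [U ::= v]
v^U^U^U ⇒ v^v^U^U   [U ::= v]
v^v^U^U ⇒ v^v^v^U   [U ::= v]
v^v^v^U ⇒ v^v^v^v   [U ::= v]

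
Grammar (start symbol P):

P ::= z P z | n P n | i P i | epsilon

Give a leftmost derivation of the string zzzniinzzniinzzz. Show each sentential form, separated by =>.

P => zPz   [P ::= z P z]
zPz => zzPzz   [P ::= z P z]
zzPzz => zzzPzzz   [P ::= z P z]
zzzPzzz => zzznPnzzz   [P ::= n P n]
zzznPnzzz => zzzniPinzzz   [P ::= i P i]
zzzniPinzzz => zzzniiPiinzzz   [P ::= i P i]
zzzniiPiinzzz => zzzniinPniinzzz   [P ::= n P n]
zzzniinPniinzzz => zzzniinzPzniinzzz   [P ::= z P z]
zzzniinzPzniinzzz => zzzniinzzniinzzz   [P ::= epsilon]

P => zPz => zzPzz => zzzPzzz => zzznPnzzz => zzzniPinzzz => zzzniiPiinzzz => zzzniinPniinzzz => zzzniinzPzniinzzz => zzzniinzzniinzzz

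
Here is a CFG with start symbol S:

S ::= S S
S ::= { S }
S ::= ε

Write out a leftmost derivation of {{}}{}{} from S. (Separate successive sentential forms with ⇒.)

S ⇒ SS ⇒ {S}S ⇒ {{S}}S ⇒ {{}}S ⇒ {{}}SS ⇒ {{}}{S}S ⇒ {{}}{}S ⇒ {{}}{}{S} ⇒ {{}}{}{}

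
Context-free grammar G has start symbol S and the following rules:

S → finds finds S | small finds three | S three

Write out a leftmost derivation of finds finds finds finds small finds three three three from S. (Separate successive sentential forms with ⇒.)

S ⇒ S three ⇒ finds finds S three ⇒ finds finds finds finds S three ⇒ finds finds finds finds S three three ⇒ finds finds finds finds small finds three three three

S ⇒ S three   [S → S three]
S three ⇒ finds finds S three   [S → finds finds S]
finds finds S three ⇒ finds finds finds finds S three   [S → finds finds S]
finds finds finds finds S three ⇒ finds finds finds finds S three three   [S → S three]
finds finds finds finds S three three ⇒ finds finds finds finds small finds three three three   [S → small finds three]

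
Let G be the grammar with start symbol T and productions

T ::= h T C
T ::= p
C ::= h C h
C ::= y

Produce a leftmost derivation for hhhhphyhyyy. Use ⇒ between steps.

T ⇒ hTC   [T ::= h T C]
hTC ⇒ hhTCC   [T ::= h T C]
hhTCC ⇒ hhhTCCC   [T ::= h T C]
hhhTCCC ⇒ hhhhTCCCC   [T ::= h T C]
hhhhTCCCC ⇒ hhhhpCCCC   [T ::= p]
hhhhpCCCC ⇒ hhhhphChCCC   [C ::= h C h]
hhhhphChCCC ⇒ hhhhphyhCCC   [C ::= y]
hhhhphyhCCC ⇒ hhhhphyhyCC   [C ::= y]
hhhhphyhyCC ⇒ hhhhphyhyyC   [C ::= y]
hhhhphyhyyC ⇒ hhhhphyhyyy   [C ::= y]

T ⇒ hTC ⇒ hhTCC ⇒ hhhTCCC ⇒ hhhhTCCCC ⇒ hhhhpCCCC ⇒ hhhhphChCCC ⇒ hhhhphyhCCC ⇒ hhhhphyhyCC ⇒ hhhhphyhyyC ⇒ hhhhphyhyyy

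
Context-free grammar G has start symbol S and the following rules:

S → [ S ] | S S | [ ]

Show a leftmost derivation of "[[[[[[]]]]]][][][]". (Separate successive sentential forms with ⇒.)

S ⇒ SS   [S → S S]
SS ⇒ SSS   [S → S S]
SSS ⇒ SSSS   [S → S S]
SSSS ⇒ [S]SSS   [S → [ S ]]
[S]SSS ⇒ [[S]]SSS   [S → [ S ]]
[[S]]SSS ⇒ [[[S]]]SSS   [S → [ S ]]
[[[S]]]SSS ⇒ [[[[S]]]]SSS   [S → [ S ]]
[[[[S]]]]SSS ⇒ [[[[[S]]]]]SSS   [S → [ S ]]
[[[[[S]]]]]SSS ⇒ [[[[[[]]]]]]SSS   [S → [ ]]
[[[[[[]]]]]]SSS ⇒ [[[[[[]]]]]][]SS   [S → [ ]]
[[[[[[]]]]]][]SS ⇒ [[[[[[]]]]]][][]S   [S → [ ]]
[[[[[[]]]]]][][]S ⇒ [[[[[[]]]]]][][][]   [S → [ ]]

S ⇒ SS ⇒ SSS ⇒ SSSS ⇒ [S]SSS ⇒ [[S]]SSS ⇒ [[[S]]]SSS ⇒ [[[[S]]]]SSS ⇒ [[[[[S]]]]]SSS ⇒ [[[[[[]]]]]]SSS ⇒ [[[[[[]]]]]][]SS ⇒ [[[[[[]]]]]][][]S ⇒ [[[[[[]]]]]][][][]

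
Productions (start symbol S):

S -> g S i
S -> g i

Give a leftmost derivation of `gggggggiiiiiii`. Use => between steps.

S => gSi => ggSii => gggSiii => ggggSiiii => gggggSiiiii => ggggggSiiiiii => gggggggiiiiiii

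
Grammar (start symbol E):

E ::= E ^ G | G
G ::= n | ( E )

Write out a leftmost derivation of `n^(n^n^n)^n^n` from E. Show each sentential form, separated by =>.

E=>E^G=>E^G^G=>E^G^G^G=>G^G^G^G=>n^G^G^G=>n^(E)^G^G=>n^(E^G)^G^G=>n^(E^G^G)^G^G=>n^(G^G^G)^G^G=>n^(n^G^G)^G^G=>n^(n^n^G)^G^G=>n^(n^n^n)^G^G=>n^(n^n^n)^n^G=>n^(n^n^n)^n^n

E => E^G   [E ::= E ^ G]
E^G => E^G^G   [E ::= E ^ G]
E^G^G => E^G^G^G   [E ::= E ^ G]
E^G^G^G => G^G^G^G   [E ::= G]
G^G^G^G => n^G^G^G   [G ::= n]
n^G^G^G => n^(E)^G^G   [G ::= ( E )]
n^(E)^G^G => n^(E^G)^G^G   [E ::= E ^ G]
n^(E^G)^G^G => n^(E^G^G)^G^G   [E ::= E ^ G]
n^(E^G^G)^G^G => n^(G^G^G)^G^G   [E ::= G]
n^(G^G^G)^G^G => n^(n^G^G)^G^G   [G ::= n]
n^(n^G^G)^G^G => n^(n^n^G)^G^G   [G ::= n]
n^(n^n^G)^G^G => n^(n^n^n)^G^G   [G ::= n]
n^(n^n^n)^G^G => n^(n^n^n)^n^G   [G ::= n]
n^(n^n^n)^n^G => n^(n^n^n)^n^n   [G ::= n]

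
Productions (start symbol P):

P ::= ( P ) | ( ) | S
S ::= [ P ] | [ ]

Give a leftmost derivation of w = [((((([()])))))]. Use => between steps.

P => S   [P ::= S]
S => [P]   [S ::= [ P ]]
[P] => [(P)]   [P ::= ( P )]
[(P)] => [((P))]   [P ::= ( P )]
[((P))] => [(((P)))]   [P ::= ( P )]
[(((P)))] => [((((P))))]   [P ::= ( P )]
[((((P))))] => [(((((P)))))]   [P ::= ( P )]
[(((((P)))))] => [(((((S)))))]   [P ::= S]
[(((((S)))))] => [((((([P])))))]   [S ::= [ P ]]
[((((([P])))))] => [((((([()])))))]   [P ::= ( )]

P => S => [P] => [(P)] => [((P))] => [(((P)))] => [((((P))))] => [(((((P)))))] => [(((((S)))))] => [((((([P])))))] => [((((([()])))))]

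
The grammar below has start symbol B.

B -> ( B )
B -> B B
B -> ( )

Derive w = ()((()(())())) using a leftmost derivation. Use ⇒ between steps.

B ⇒ BB   [B -> B B]
BB ⇒ ()B   [B -> ( )]
()B ⇒ ()(B)   [B -> ( B )]
()(B) ⇒ ()((B))   [B -> ( B )]
()((B)) ⇒ ()((BB))   [B -> B B]
()((BB)) ⇒ ()((()B))   [B -> ( )]
()((()B)) ⇒ ()((()BB))   [B -> B B]
()((()BB)) ⇒ ()((()(B)B))   [B -> ( B )]
()((()(B)B)) ⇒ ()((()(())B))   [B -> ( )]
()((()(())B)) ⇒ ()((()(())()))   [B -> ( )]

B ⇒ BB ⇒ ()B ⇒ ()(B) ⇒ ()((B)) ⇒ ()((BB)) ⇒ ()((()B)) ⇒ ()((()BB)) ⇒ ()((()(B)B)) ⇒ ()((()(())B)) ⇒ ()((()(())()))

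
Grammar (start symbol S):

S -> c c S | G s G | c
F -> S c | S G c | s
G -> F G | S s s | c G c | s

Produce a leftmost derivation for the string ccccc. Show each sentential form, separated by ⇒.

S ⇒ ccS ⇒ ccccS ⇒ ccccc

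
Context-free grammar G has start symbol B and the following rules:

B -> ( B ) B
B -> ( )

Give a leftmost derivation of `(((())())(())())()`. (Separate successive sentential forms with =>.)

B => (B)B   [B -> ( B ) B]
(B)B => ((B)B)B   [B -> ( B ) B]
((B)B)B => (((B)B)B)B   [B -> ( B ) B]
(((B)B)B)B => (((())B)B)B   [B -> ( )]
(((())B)B)B => (((())())B)B   [B -> ( )]
(((())())B)B => (((())())(B)B)B   [B -> ( B ) B]
(((())())(B)B)B => (((())())(())B)B   [B -> ( )]
(((())())(())B)B => (((())())(())())B   [B -> ( )]
(((())())(())())B => (((())())(())())()   [B -> ( )]

B => (B)B => ((B)B)B => (((B)B)B)B => (((())B)B)B => (((())())B)B => (((())())(B)B)B => (((())())(())B)B => (((())())(())())B => (((())())(())())()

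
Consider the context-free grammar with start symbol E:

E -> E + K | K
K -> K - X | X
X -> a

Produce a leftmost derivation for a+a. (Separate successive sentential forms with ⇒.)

E ⇒ E+K ⇒ K+K ⇒ X+K ⇒ a+K ⇒ a+X ⇒ a+a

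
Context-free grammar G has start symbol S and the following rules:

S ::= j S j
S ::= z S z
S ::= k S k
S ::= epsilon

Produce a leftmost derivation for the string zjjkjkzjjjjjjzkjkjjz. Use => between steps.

S => zSz => zjSjz => zjjSjjz => zjjkSkjjz => zjjkjSjkjjz => zjjkjkSkjkjjz => zjjkjkzSzkjkjjz => zjjkjkzjSjzkjkjjz => zjjkjkzjjSjjzkjkjjz => zjjkjkzjjjSjjjzkjkjjz => zjjkjkzjjjjjjzkjkjjz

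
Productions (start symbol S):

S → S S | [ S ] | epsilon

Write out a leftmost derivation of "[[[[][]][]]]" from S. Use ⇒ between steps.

S ⇒ [S] ⇒ [[S]] ⇒ [[SS]] ⇒ [[[S]S]] ⇒ [[[SS]S]] ⇒ [[[[S]S]S]] ⇒ [[[[]S]S]] ⇒ [[[[][S]]S]] ⇒ [[[[][]]S]] ⇒ [[[[][]][S]]] ⇒ [[[[][]][]]]

S ⇒ [S]   [S → [ S ]]
[S] ⇒ [[S]]   [S → [ S ]]
[[S]] ⇒ [[SS]]   [S → S S]
[[SS]] ⇒ [[[S]S]]   [S → [ S ]]
[[[S]S]] ⇒ [[[SS]S]]   [S → S S]
[[[SS]S]] ⇒ [[[[S]S]S]]   [S → [ S ]]
[[[[S]S]S]] ⇒ [[[[]S]S]]   [S → epsilon]
[[[[]S]S]] ⇒ [[[[][S]]S]]   [S → [ S ]]
[[[[][S]]S]] ⇒ [[[[][]]S]]   [S → epsilon]
[[[[][]]S]] ⇒ [[[[][]][S]]]   [S → [ S ]]
[[[[][]][S]]] ⇒ [[[[][]][]]]   [S → epsilon]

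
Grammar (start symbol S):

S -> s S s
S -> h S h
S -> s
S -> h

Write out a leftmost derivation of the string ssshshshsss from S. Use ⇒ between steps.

S ⇒ sSs ⇒ ssSss ⇒ sssSsss ⇒ ssshShsss ⇒ ssshsSshsss ⇒ ssshshshsss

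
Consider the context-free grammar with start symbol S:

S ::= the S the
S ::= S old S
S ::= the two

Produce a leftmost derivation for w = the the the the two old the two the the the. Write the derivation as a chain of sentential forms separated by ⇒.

S ⇒ the S the ⇒ the the S the the ⇒ the the the S the the the ⇒ the the the S old S the the the ⇒ the the the the two old S the the the ⇒ the the the the two old the two the the the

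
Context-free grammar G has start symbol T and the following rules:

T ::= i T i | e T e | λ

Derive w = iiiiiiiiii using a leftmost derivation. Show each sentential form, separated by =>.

T => iTi   [T ::= i T i]
iTi => iiTii   [T ::= i T i]
iiTii => iiiTiii   [T ::= i T i]
iiiTiii => iiiiTiiii   [T ::= i T i]
iiiiTiiii => iiiiiTiiiii   [T ::= i T i]
iiiiiTiiiii => iiiiiiiiii   [T ::= λ]

T => iTi => iiTii => iiiTiii => iiiiTiiii => iiiiiTiiiii => iiiiiiiiii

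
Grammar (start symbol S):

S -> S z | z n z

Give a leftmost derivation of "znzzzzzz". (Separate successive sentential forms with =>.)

S => Sz => Szz => Szzz => Szzzz => Szzzzz => znzzzzzz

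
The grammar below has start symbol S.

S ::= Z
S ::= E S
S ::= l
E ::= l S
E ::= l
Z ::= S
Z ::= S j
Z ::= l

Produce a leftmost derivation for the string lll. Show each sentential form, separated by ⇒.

S ⇒ ES   [S ::= E S]
ES ⇒ lSS   [E ::= l S]
lSS ⇒ lZS   [S ::= Z]
lZS ⇒ llS   [Z ::= l]
llS ⇒ llZ   [S ::= Z]
llZ ⇒ lll   [Z ::= l]

S ⇒ ES ⇒ lSS ⇒ lZS ⇒ llS ⇒ llZ ⇒ lll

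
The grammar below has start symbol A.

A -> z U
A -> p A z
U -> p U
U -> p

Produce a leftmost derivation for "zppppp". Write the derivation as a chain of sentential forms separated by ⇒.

A ⇒ zU ⇒ zpU ⇒ zppU ⇒ zpppU ⇒ zppppU ⇒ zppppp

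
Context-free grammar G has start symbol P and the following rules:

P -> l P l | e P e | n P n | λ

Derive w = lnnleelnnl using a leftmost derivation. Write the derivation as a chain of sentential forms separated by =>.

P => lPl => lnPnl => lnnPnnl => lnnlPlnnl => lnnlePelnnl => lnnleelnnl

P => lPl   [P -> l P l]
lPl => lnPnl   [P -> n P n]
lnPnl => lnnPnnl   [P -> n P n]
lnnPnnl => lnnlPlnnl   [P -> l P l]
lnnlPlnnl => lnnlePelnnl   [P -> e P e]
lnnlePelnnl => lnnleelnnl   [P -> λ]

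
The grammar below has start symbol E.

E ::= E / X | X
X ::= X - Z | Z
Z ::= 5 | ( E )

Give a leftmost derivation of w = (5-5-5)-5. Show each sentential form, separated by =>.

E => X => X-Z => Z-Z => (E)-Z => (X)-Z => (X-Z)-Z => (X-Z-Z)-Z => (Z-Z-Z)-Z => (5-Z-Z)-Z => (5-5-Z)-Z => (5-5-5)-Z => (5-5-5)-5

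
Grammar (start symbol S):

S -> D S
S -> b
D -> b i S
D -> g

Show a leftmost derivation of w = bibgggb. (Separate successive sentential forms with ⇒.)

S ⇒ DS ⇒ biSS ⇒ bibS ⇒ bibDS ⇒ bibgS ⇒ bibgDS ⇒ bibggS ⇒ bibggDS ⇒ bibgggS ⇒ bibgggb

S ⇒ DS   [S -> D S]
DS ⇒ biSS   [D -> b i S]
biSS ⇒ bibS   [S -> b]
bibS ⇒ bibDS   [S -> D S]
bibDS ⇒ bibgS   [D -> g]
bibgS ⇒ bibgDS   [S -> D S]
bibgDS ⇒ bibggS   [D -> g]
bibggS ⇒ bibggDS   [S -> D S]
bibggDS ⇒ bibgggS   [D -> g]
bibgggS ⇒ bibgggb   [S -> b]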